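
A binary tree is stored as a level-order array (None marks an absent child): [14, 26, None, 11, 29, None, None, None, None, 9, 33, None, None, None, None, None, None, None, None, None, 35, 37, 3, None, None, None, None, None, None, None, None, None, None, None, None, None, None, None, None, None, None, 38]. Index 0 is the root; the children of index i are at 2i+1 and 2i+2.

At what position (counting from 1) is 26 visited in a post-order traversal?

9

Post-order visits the left subtree, then the right subtree, then the node.
At 14: go left to 26.
  At 26: go left to 11.
    11 is a leaf — visit 11.
  At 26: go right to 29.
    At 29: go left to 9.
      At 9: no left child.
      At 9: go right to 35.
        At 35: go left to 38.
          38 is a leaf — visit 38.
        At 35: no right child.
        Visit 35.
      Visit 9.
    At 29: go right to 33.
      At 33: go left to 37.
        37 is a leaf — visit 37.
      At 33: go right to 3.
        3 is a leaf — visit 3.
      Visit 33.
    Visit 29.
  Visit 26.
At 14: no right child.
Visit 14.
Full post-order sequence: 11, 38, 35, 9, 37, 3, 33, 29, 26, 14.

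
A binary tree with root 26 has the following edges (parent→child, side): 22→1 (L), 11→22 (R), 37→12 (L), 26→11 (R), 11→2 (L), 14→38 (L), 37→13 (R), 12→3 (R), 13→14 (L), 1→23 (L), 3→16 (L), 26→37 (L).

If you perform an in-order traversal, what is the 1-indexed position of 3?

3

In-order visits the left subtree, then the node, then the right subtree.
At 26: go left to 37.
  At 37: go left to 12.
    At 12: no left child.
    Visit 12.
    At 12: go right to 3.
      At 3: go left to 16.
        16 is a leaf — visit 16.
      Visit 3.
      At 3: no right child.
  Visit 37.
  At 37: go right to 13.
    At 13: go left to 14.
      At 14: go left to 38.
        38 is a leaf — visit 38.
      Visit 14.
      At 14: no right child.
    Visit 13.
    At 13: no right child.
Visit 26.
At 26: go right to 11.
  At 11: go left to 2.
    2 is a leaf — visit 2.
  Visit 11.
  At 11: go right to 22.
    At 22: go left to 1.
      At 1: go left to 23.
        23 is a leaf — visit 23.
      Visit 1.
      At 1: no right child.
    Visit 22.
    At 22: no right child.
Full in-order sequence: 12, 16, 3, 37, 38, 14, 13, 26, 2, 11, 23, 1, 22.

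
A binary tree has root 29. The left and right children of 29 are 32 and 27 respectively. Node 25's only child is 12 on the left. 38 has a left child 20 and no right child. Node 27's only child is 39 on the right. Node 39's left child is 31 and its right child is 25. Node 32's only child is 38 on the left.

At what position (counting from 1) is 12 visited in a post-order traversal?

5

Post-order visits the left subtree, then the right subtree, then the node.
At 29: go left to 32.
  At 32: go left to 38.
    At 38: go left to 20.
      20 is a leaf — visit 20.
    At 38: no right child.
    Visit 38.
  At 32: no right child.
  Visit 32.
At 29: go right to 27.
  At 27: no left child.
  At 27: go right to 39.
    At 39: go left to 31.
      31 is a leaf — visit 31.
    At 39: go right to 25.
      At 25: go left to 12.
        12 is a leaf — visit 12.
      At 25: no right child.
      Visit 25.
    Visit 39.
  Visit 27.
Visit 29.
Full post-order sequence: 20, 38, 32, 31, 12, 25, 39, 27, 29.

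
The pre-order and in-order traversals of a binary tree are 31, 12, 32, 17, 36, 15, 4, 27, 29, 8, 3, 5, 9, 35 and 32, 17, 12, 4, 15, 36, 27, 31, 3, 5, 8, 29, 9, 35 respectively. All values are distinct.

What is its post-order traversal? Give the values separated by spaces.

The first element of pre-order is the root; it splits in-order into left and right subtrees.
Root 31: left subtree has 7 nodes {32, 17, 12, 4, 15, 36, 27}, right has 6 {3, 5, 8, 29, 9, 35}.
  Root 12: left subtree has 2 nodes {32, 17}, right has 4 {4, 15, 36, 27}.
    Root 32: left subtree has 0 nodes { }, right has 1 {17}.
    Root 36: left subtree has 2 nodes {4, 15}, right has 1 {27}.
      Root 15: left subtree has 1 node {4}, right has 0 { }.
  Root 29: left subtree has 3 nodes {3, 5, 8}, right has 2 {9, 35}.
    Root 8: left subtree has 2 nodes {3, 5}, right has 0 { }.
      Root 3: left subtree has 0 nodes { }, right has 1 {5}.
    Root 9: left subtree has 0 nodes { }, right has 1 {35}.

17 32 4 15 27 36 12 5 3 8 35 9 29 31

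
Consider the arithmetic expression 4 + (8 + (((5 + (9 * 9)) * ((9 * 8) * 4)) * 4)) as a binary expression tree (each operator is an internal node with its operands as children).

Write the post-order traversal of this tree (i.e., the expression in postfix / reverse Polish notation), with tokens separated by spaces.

Post-order on an expression tree gives postfix notation: for each operator, emit left operand, right operand, then the operator.

4 8 5 9 9 * + 9 8 * 4 * * 4 * + +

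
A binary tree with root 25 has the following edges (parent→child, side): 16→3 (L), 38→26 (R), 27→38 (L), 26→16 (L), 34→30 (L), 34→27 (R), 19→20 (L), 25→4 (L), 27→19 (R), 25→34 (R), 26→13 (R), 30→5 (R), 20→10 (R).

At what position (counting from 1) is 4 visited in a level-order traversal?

Level-order visits nodes level by level from the root, left to right within each level.
Level 0: 25
Level 1: 4, 34
Level 2: 30, 27
Level 3: 5, 38, 19
Level 4: 26, 20
Level 5: 16, 13, 10
Level 6: 3
Full level-order sequence: 25, 4, 34, 30, 27, 5, 38, 19, 26, 20, 16, 13, 10, 3.

2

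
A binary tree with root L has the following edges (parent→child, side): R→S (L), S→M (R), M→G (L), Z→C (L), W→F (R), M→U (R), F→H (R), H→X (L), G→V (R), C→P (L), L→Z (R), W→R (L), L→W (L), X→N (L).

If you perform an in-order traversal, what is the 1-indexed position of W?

7

In-order visits the left subtree, then the node, then the right subtree.
At L: go left to W.
  At W: go left to R.
    At R: go left to S.
      At S: no left child.
      Visit S.
      At S: go right to M.
        At M: go left to G.
          At G: no left child.
          Visit G.
          At G: go right to V.
            V is a leaf — visit V.
        Visit M.
        At M: go right to U.
          U is a leaf — visit U.
    Visit R.
    At R: no right child.
  Visit W.
  At W: go right to F.
    At F: no left child.
    Visit F.
    At F: go right to H.
      At H: go left to X.
        At X: go left to N.
          N is a leaf — visit N.
        Visit X.
        At X: no right child.
      Visit H.
      At H: no right child.
Visit L.
At L: go right to Z.
  At Z: go left to C.
    At C: go left to P.
      P is a leaf — visit P.
    Visit C.
    At C: no right child.
  Visit Z.
  At Z: no right child.
Full in-order sequence: S, G, V, M, U, R, W, F, N, X, H, L, P, C, Z.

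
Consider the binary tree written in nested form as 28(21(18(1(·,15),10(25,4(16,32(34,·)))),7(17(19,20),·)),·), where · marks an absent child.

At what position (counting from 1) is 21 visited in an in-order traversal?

In-order visits the left subtree, then the node, then the right subtree.
At 28: go left to 21.
  At 21: go left to 18.
    At 18: go left to 1.
      At 1: no left child.
      Visit 1.
      At 1: go right to 15.
        15 is a leaf — visit 15.
    Visit 18.
    At 18: go right to 10.
      At 10: go left to 25.
        25 is a leaf — visit 25.
      Visit 10.
      At 10: go right to 4.
        At 4: go left to 16.
          16 is a leaf — visit 16.
        Visit 4.
        At 4: go right to 32.
          At 32: go left to 34.
            34 is a leaf — visit 34.
          Visit 32.
          At 32: no right child.
  Visit 21.
  At 21: go right to 7.
    At 7: go left to 17.
      At 17: go left to 19.
        19 is a leaf — visit 19.
      Visit 17.
      At 17: go right to 20.
        20 is a leaf — visit 20.
    Visit 7.
    At 7: no right child.
Visit 28.
At 28: no right child.
Full in-order sequence: 1, 15, 18, 25, 10, 16, 4, 34, 32, 21, 19, 17, 20, 7, 28.

10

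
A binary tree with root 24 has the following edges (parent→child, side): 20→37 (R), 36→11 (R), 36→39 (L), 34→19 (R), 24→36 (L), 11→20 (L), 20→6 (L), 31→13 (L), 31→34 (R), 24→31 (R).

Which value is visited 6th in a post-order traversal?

36

Post-order visits the left subtree, then the right subtree, then the node.
At 24: go left to 36.
  At 36: go left to 39.
    39 is a leaf — visit 39.
  At 36: go right to 11.
    At 11: go left to 20.
      At 20: go left to 6.
        6 is a leaf — visit 6.
      At 20: go right to 37.
        37 is a leaf — visit 37.
      Visit 20.
    At 11: no right child.
    Visit 11.
  Visit 36.
At 24: go right to 31.
  At 31: go left to 13.
    13 is a leaf — visit 13.
  At 31: go right to 34.
    At 34: no left child.
    At 34: go right to 19.
      19 is a leaf — visit 19.
    Visit 34.
  Visit 31.
Visit 24.
Full post-order sequence: 39, 6, 37, 20, 11, 36, 13, 19, 34, 31, 24.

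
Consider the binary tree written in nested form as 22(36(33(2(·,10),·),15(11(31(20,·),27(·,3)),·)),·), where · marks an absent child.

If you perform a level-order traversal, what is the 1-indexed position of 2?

Level-order visits nodes level by level from the root, left to right within each level.
Level 0: 22
Level 1: 36
Level 2: 33, 15
Level 3: 2, 11
Level 4: 10, 31, 27
Level 5: 20, 3
Full level-order sequence: 22, 36, 33, 15, 2, 11, 10, 31, 27, 20, 3.

5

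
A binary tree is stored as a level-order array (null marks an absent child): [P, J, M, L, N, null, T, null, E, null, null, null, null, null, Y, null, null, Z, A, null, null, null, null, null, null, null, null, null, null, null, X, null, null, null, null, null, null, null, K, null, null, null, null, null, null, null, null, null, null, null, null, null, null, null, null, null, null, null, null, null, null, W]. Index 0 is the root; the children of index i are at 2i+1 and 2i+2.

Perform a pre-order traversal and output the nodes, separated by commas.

P, J, L, E, Z, A, K, N, M, T, Y, X, W

Pre-order visits the node, then its left subtree, then its right subtree.
Visit P.
At P: go left to J.
  Visit J.
  At J: go left to L.
    Visit L.
    At L: no left child.
    At L: go right to E.
      Visit E.
      At E: go left to Z.
        Z is a leaf — visit Z.
      At E: go right to A.
        Visit A.
        At A: no left child.
        At A: go right to K.
          K is a leaf — visit K.
  At J: go right to N.
    N is a leaf — visit N.
At P: go right to M.
  Visit M.
  At M: no left child.
  At M: go right to T.
    Visit T.
    At T: no left child.
    At T: go right to Y.
      Visit Y.
      At Y: no left child.
      At Y: go right to X.
        Visit X.
        At X: go left to W.
          W is a leaf — visit W.
        At X: no right child.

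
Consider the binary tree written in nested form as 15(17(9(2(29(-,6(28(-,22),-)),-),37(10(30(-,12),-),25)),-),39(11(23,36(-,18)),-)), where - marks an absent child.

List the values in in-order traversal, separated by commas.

29, 28, 22, 6, 2, 9, 30, 12, 10, 37, 25, 17, 15, 23, 11, 36, 18, 39

In-order visits the left subtree, then the node, then the right subtree.
At 15: go left to 17.
  At 17: go left to 9.
    At 9: go left to 2.
      At 2: go left to 29.
        At 29: no left child.
        Visit 29.
        At 29: go right to 6.
          At 6: go left to 28.
            At 28: no left child.
            Visit 28.
            At 28: go right to 22.
              22 is a leaf — visit 22.
          Visit 6.
          At 6: no right child.
      Visit 2.
      At 2: no right child.
    Visit 9.
    At 9: go right to 37.
      At 37: go left to 10.
        At 10: go left to 30.
          At 30: no left child.
          Visit 30.
          At 30: go right to 12.
            12 is a leaf — visit 12.
        Visit 10.
        At 10: no right child.
      Visit 37.
      At 37: go right to 25.
        25 is a leaf — visit 25.
  Visit 17.
  At 17: no right child.
Visit 15.
At 15: go right to 39.
  At 39: go left to 11.
    At 11: go left to 23.
      23 is a leaf — visit 23.
    Visit 11.
    At 11: go right to 36.
      At 36: no left child.
      Visit 36.
      At 36: go right to 18.
        18 is a leaf — visit 18.
  Visit 39.
  At 39: no right child.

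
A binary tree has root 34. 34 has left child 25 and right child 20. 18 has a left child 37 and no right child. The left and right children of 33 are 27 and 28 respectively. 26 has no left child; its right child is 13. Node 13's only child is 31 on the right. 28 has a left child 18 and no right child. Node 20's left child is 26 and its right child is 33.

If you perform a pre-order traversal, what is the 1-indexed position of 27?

Pre-order visits the node, then its left subtree, then its right subtree.
Visit 34.
At 34: go left to 25.
  25 is a leaf — visit 25.
At 34: go right to 20.
  Visit 20.
  At 20: go left to 26.
    Visit 26.
    At 26: no left child.
    At 26: go right to 13.
      Visit 13.
      At 13: no left child.
      At 13: go right to 31.
        31 is a leaf — visit 31.
  At 20: go right to 33.
    Visit 33.
    At 33: go left to 27.
      27 is a leaf — visit 27.
    At 33: go right to 28.
      Visit 28.
      At 28: go left to 18.
        Visit 18.
        At 18: go left to 37.
          37 is a leaf — visit 37.
        At 18: no right child.
      At 28: no right child.
Full pre-order sequence: 34, 25, 20, 26, 13, 31, 33, 27, 28, 18, 37.

8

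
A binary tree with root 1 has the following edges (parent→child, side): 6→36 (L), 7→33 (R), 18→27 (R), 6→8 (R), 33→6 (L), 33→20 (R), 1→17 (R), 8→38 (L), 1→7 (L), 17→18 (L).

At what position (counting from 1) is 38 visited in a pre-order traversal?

7

Pre-order visits the node, then its left subtree, then its right subtree.
Visit 1.
At 1: go left to 7.
  Visit 7.
  At 7: no left child.
  At 7: go right to 33.
    Visit 33.
    At 33: go left to 6.
      Visit 6.
      At 6: go left to 36.
        36 is a leaf — visit 36.
      At 6: go right to 8.
        Visit 8.
        At 8: go left to 38.
          38 is a leaf — visit 38.
        At 8: no right child.
    At 33: go right to 20.
      20 is a leaf — visit 20.
At 1: go right to 17.
  Visit 17.
  At 17: go left to 18.
    Visit 18.
    At 18: no left child.
    At 18: go right to 27.
      27 is a leaf — visit 27.
  At 17: no right child.
Full pre-order sequence: 1, 7, 33, 6, 36, 8, 38, 20, 17, 18, 27.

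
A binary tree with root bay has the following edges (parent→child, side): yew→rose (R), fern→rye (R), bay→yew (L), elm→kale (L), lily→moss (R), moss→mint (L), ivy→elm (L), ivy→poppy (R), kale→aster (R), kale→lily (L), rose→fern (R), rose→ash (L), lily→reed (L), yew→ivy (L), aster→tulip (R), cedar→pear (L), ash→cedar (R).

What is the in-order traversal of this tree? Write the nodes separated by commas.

In-order visits the left subtree, then the node, then the right subtree.
At bay: go left to yew.
  At yew: go left to ivy.
    At ivy: go left to elm.
      At elm: go left to kale.
        At kale: go left to lily.
          At lily: go left to reed.
            reed is a leaf — visit reed.
          Visit lily.
          At lily: go right to moss.
            At moss: go left to mint.
              mint is a leaf — visit mint.
            Visit moss.
            At moss: no right child.
        Visit kale.
        At kale: go right to aster.
          At aster: no left child.
          Visit aster.
          At aster: go right to tulip.
            tulip is a leaf — visit tulip.
      Visit elm.
      At elm: no right child.
    Visit ivy.
    At ivy: go right to poppy.
      poppy is a leaf — visit poppy.
  Visit yew.
  At yew: go right to rose.
    At rose: go left to ash.
      At ash: no left child.
      Visit ash.
      At ash: go right to cedar.
        At cedar: go left to pear.
          pear is a leaf — visit pear.
        Visit cedar.
        At cedar: no right child.
    Visit rose.
    At rose: go right to fern.
      At fern: no left child.
      Visit fern.
      At fern: go right to rye.
        rye is a leaf — visit rye.
Visit bay.
At bay: no right child.

reed, lily, mint, moss, kale, aster, tulip, elm, ivy, poppy, yew, ash, pear, cedar, rose, fern, rye, bay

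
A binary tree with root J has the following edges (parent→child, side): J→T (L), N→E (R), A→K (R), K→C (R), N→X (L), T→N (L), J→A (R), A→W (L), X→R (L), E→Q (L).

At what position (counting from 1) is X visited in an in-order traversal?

2

In-order visits the left subtree, then the node, then the right subtree.
At J: go left to T.
  At T: go left to N.
    At N: go left to X.
      At X: go left to R.
        R is a leaf — visit R.
      Visit X.
      At X: no right child.
    Visit N.
    At N: go right to E.
      At E: go left to Q.
        Q is a leaf — visit Q.
      Visit E.
      At E: no right child.
  Visit T.
  At T: no right child.
Visit J.
At J: go right to A.
  At A: go left to W.
    W is a leaf — visit W.
  Visit A.
  At A: go right to K.
    At K: no left child.
    Visit K.
    At K: go right to C.
      C is a leaf — visit C.
Full in-order sequence: R, X, N, Q, E, T, J, W, A, K, C.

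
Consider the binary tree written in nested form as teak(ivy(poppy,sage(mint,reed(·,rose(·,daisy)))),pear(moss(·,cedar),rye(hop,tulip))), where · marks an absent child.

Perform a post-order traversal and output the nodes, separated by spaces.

poppy mint daisy rose reed sage ivy cedar moss hop tulip rye pear teak

Post-order visits the left subtree, then the right subtree, then the node.
At teak: go left to ivy.
  At ivy: go left to poppy.
    poppy is a leaf — visit poppy.
  At ivy: go right to sage.
    At sage: go left to mint.
      mint is a leaf — visit mint.
    At sage: go right to reed.
      At reed: no left child.
      At reed: go right to rose.
        At rose: no left child.
        At rose: go right to daisy.
          daisy is a leaf — visit daisy.
        Visit rose.
      Visit reed.
    Visit sage.
  Visit ivy.
At teak: go right to pear.
  At pear: go left to moss.
    At moss: no left child.
    At moss: go right to cedar.
      cedar is a leaf — visit cedar.
    Visit moss.
  At pear: go right to rye.
    At rye: go left to hop.
      hop is a leaf — visit hop.
    At rye: go right to tulip.
      tulip is a leaf — visit tulip.
    Visit rye.
  Visit pear.
Visit teak.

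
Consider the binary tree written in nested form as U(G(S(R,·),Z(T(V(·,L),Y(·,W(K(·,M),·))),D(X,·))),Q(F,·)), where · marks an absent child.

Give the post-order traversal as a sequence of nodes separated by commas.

Post-order visits the left subtree, then the right subtree, then the node.
At U: go left to G.
  At G: go left to S.
    At S: go left to R.
      R is a leaf — visit R.
    At S: no right child.
    Visit S.
  At G: go right to Z.
    At Z: go left to T.
      At T: go left to V.
        At V: no left child.
        At V: go right to L.
          L is a leaf — visit L.
        Visit V.
      At T: go right to Y.
        At Y: no left child.
        At Y: go right to W.
          At W: go left to K.
            At K: no left child.
            At K: go right to M.
              M is a leaf — visit M.
            Visit K.
          At W: no right child.
          Visit W.
        Visit Y.
      Visit T.
    At Z: go right to D.
      At D: go left to X.
        X is a leaf — visit X.
      At D: no right child.
      Visit D.
    Visit Z.
  Visit G.
At U: go right to Q.
  At Q: go left to F.
    F is a leaf — visit F.
  At Q: no right child.
  Visit Q.
Visit U.

R, S, L, V, M, K, W, Y, T, X, D, Z, G, F, Q, U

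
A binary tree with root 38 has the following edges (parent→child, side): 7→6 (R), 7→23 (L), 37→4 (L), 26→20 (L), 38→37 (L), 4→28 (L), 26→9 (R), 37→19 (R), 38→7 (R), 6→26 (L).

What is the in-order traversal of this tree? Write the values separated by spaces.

28 4 37 19 38 23 7 20 26 9 6

In-order visits the left subtree, then the node, then the right subtree.
At 38: go left to 37.
  At 37: go left to 4.
    At 4: go left to 28.
      28 is a leaf — visit 28.
    Visit 4.
    At 4: no right child.
  Visit 37.
  At 37: go right to 19.
    19 is a leaf — visit 19.
Visit 38.
At 38: go right to 7.
  At 7: go left to 23.
    23 is a leaf — visit 23.
  Visit 7.
  At 7: go right to 6.
    At 6: go left to 26.
      At 26: go left to 20.
        20 is a leaf — visit 20.
      Visit 26.
      At 26: go right to 9.
        9 is a leaf — visit 9.
    Visit 6.
    At 6: no right child.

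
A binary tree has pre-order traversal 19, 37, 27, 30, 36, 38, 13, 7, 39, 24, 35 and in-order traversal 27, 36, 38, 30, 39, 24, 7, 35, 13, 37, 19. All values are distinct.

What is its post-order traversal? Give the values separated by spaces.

The first element of pre-order is the root; it splits in-order into left and right subtrees.
Root 19: left subtree has 10 nodes {27, 36, 38, 30, 39, 24, 7, 35, 13, 37}, right has 0 { }.
  Root 37: left subtree has 9 nodes {27, 36, 38, 30, 39, 24, 7, 35, 13}, right has 0 { }.
    Root 27: left subtree has 0 nodes { }, right has 8 {36, 38, 30, 39, 24, 7, 35, 13}.
      Root 30: left subtree has 2 nodes {36, 38}, right has 5 {39, 24, 7, 35, 13}.
        Root 36: left subtree has 0 nodes { }, right has 1 {38}.
        Root 13: left subtree has 4 nodes {39, 24, 7, 35}, right has 0 { }.
          Root 7: left subtree has 2 nodes {39, 24}, right has 1 {35}.
            Root 39: left subtree has 0 nodes { }, right has 1 {24}.

38 36 24 39 35 7 13 30 27 37 19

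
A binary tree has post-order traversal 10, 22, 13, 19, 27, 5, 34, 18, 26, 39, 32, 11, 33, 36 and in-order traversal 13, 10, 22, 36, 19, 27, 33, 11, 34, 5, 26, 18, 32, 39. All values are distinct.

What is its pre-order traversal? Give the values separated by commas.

The last element of post-order is the root; it splits in-order into left and right subtrees.
Root 36: left subtree has 3 nodes {13, 10, 22}, right has 10 {19, 27, 33, 11, 34, 5, 26, 18, 32, 39}.
  Root 13: left subtree has 0 nodes { }, right has 2 {10, 22}.
    Root 22: left subtree has 1 node {10}, right has 0 { }.
  Root 33: left subtree has 2 nodes {19, 27}, right has 7 {11, 34, 5, 26, 18, 32, 39}.
    Root 27: left subtree has 1 node {19}, right has 0 { }.
    Root 11: left subtree has 0 nodes { }, right has 6 {34, 5, 26, 18, 32, 39}.
      Root 32: left subtree has 4 nodes {34, 5, 26, 18}, right has 1 {39}.
        Root 26: left subtree has 2 nodes {34, 5}, right has 1 {18}.
          Root 34: left subtree has 0 nodes { }, right has 1 {5}.

36, 13, 22, 10, 33, 27, 19, 11, 32, 26, 34, 5, 18, 39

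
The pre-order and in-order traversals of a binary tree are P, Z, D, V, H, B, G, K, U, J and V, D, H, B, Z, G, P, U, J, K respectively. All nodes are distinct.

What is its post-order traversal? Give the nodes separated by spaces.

The first element of pre-order is the root; it splits in-order into left and right subtrees.
Root P: left subtree has 6 nodes {V, D, H, B, Z, G}, right has 3 {U, J, K}.
  Root Z: left subtree has 4 nodes {V, D, H, B}, right has 1 {G}.
    Root D: left subtree has 1 node {V}, right has 2 {H, B}.
      Root H: left subtree has 0 nodes { }, right has 1 {B}.
  Root K: left subtree has 2 nodes {U, J}, right has 0 { }.
    Root U: left subtree has 0 nodes { }, right has 1 {J}.

V B H D G Z J U K P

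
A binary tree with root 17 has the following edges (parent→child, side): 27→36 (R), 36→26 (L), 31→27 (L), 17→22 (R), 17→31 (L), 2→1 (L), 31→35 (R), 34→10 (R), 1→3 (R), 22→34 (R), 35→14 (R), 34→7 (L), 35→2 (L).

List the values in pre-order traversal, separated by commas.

Pre-order visits the node, then its left subtree, then its right subtree.
Visit 17.
At 17: go left to 31.
  Visit 31.
  At 31: go left to 27.
    Visit 27.
    At 27: no left child.
    At 27: go right to 36.
      Visit 36.
      At 36: go left to 26.
        26 is a leaf — visit 26.
      At 36: no right child.
  At 31: go right to 35.
    Visit 35.
    At 35: go left to 2.
      Visit 2.
      At 2: go left to 1.
        Visit 1.
        At 1: no left child.
        At 1: go right to 3.
          3 is a leaf — visit 3.
      At 2: no right child.
    At 35: go right to 14.
      14 is a leaf — visit 14.
At 17: go right to 22.
  Visit 22.
  At 22: no left child.
  At 22: go right to 34.
    Visit 34.
    At 34: go left to 7.
      7 is a leaf — visit 7.
    At 34: go right to 10.
      10 is a leaf — visit 10.

17, 31, 27, 36, 26, 35, 2, 1, 3, 14, 22, 34, 7, 10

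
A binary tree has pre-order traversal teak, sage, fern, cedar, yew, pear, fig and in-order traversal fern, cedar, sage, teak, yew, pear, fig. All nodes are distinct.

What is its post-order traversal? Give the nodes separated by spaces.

The first element of pre-order is the root; it splits in-order into left and right subtrees.
Root teak: left subtree has 3 nodes {fern, cedar, sage}, right has 3 {yew, pear, fig}.
  Root sage: left subtree has 2 nodes {fern, cedar}, right has 0 { }.
    Root fern: left subtree has 0 nodes { }, right has 1 {cedar}.
  Root yew: left subtree has 0 nodes { }, right has 2 {pear, fig}.
    Root pear: left subtree has 0 nodes { }, right has 1 {fig}.

cedar fern sage fig pear yew teak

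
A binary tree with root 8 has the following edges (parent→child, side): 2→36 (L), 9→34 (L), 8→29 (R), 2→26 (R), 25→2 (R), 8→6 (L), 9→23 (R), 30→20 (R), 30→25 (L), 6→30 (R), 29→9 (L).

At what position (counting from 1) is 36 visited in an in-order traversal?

In-order visits the left subtree, then the node, then the right subtree.
At 8: go left to 6.
  At 6: no left child.
  Visit 6.
  At 6: go right to 30.
    At 30: go left to 25.
      At 25: no left child.
      Visit 25.
      At 25: go right to 2.
        At 2: go left to 36.
          36 is a leaf — visit 36.
        Visit 2.
        At 2: go right to 26.
          26 is a leaf — visit 26.
    Visit 30.
    At 30: go right to 20.
      20 is a leaf — visit 20.
Visit 8.
At 8: go right to 29.
  At 29: go left to 9.
    At 9: go left to 34.
      34 is a leaf — visit 34.
    Visit 9.
    At 9: go right to 23.
      23 is a leaf — visit 23.
  Visit 29.
  At 29: no right child.
Full in-order sequence: 6, 25, 36, 2, 26, 30, 20, 8, 34, 9, 23, 29.

3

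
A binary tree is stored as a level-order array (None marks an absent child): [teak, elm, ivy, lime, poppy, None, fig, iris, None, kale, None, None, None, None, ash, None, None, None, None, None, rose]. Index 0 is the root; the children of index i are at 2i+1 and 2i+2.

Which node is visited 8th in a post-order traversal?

fig

Post-order visits the left subtree, then the right subtree, then the node.
At teak: go left to elm.
  At elm: go left to lime.
    At lime: go left to iris.
      iris is a leaf — visit iris.
    At lime: no right child.
    Visit lime.
  At elm: go right to poppy.
    At poppy: go left to kale.
      At kale: no left child.
      At kale: go right to rose.
        rose is a leaf — visit rose.
      Visit kale.
    At poppy: no right child.
    Visit poppy.
  Visit elm.
At teak: go right to ivy.
  At ivy: no left child.
  At ivy: go right to fig.
    At fig: no left child.
    At fig: go right to ash.
      ash is a leaf — visit ash.
    Visit fig.
  Visit ivy.
Visit teak.
Full post-order sequence: iris, lime, rose, kale, poppy, elm, ash, fig, ivy, teak.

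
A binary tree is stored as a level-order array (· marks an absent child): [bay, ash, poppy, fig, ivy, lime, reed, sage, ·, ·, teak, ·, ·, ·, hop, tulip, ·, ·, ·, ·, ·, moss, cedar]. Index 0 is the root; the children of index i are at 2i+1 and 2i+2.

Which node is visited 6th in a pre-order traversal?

ivy

Pre-order visits the node, then its left subtree, then its right subtree.
Visit bay.
At bay: go left to ash.
  Visit ash.
  At ash: go left to fig.
    Visit fig.
    At fig: go left to sage.
      Visit sage.
      At sage: go left to tulip.
        tulip is a leaf — visit tulip.
      At sage: no right child.
    At fig: no right child.
  At ash: go right to ivy.
    Visit ivy.
    At ivy: no left child.
    At ivy: go right to teak.
      Visit teak.
      At teak: go left to moss.
        moss is a leaf — visit moss.
      At teak: go right to cedar.
        cedar is a leaf — visit cedar.
At bay: go right to poppy.
  Visit poppy.
  At poppy: go left to lime.
    lime is a leaf — visit lime.
  At poppy: go right to reed.
    Visit reed.
    At reed: no left child.
    At reed: go right to hop.
      hop is a leaf — visit hop.
Full pre-order sequence: bay, ash, fig, sage, tulip, ivy, teak, moss, cedar, poppy, lime, reed, hop.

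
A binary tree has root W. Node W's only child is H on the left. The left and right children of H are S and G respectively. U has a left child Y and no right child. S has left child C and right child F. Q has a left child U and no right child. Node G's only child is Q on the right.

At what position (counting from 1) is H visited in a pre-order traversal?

Pre-order visits the node, then its left subtree, then its right subtree.
Visit W.
At W: go left to H.
  Visit H.
  At H: go left to S.
    Visit S.
    At S: go left to C.
      C is a leaf — visit C.
    At S: go right to F.
      F is a leaf — visit F.
  At H: go right to G.
    Visit G.
    At G: no left child.
    At G: go right to Q.
      Visit Q.
      At Q: go left to U.
        Visit U.
        At U: go left to Y.
          Y is a leaf — visit Y.
        At U: no right child.
      At Q: no right child.
At W: no right child.
Full pre-order sequence: W, H, S, C, F, G, Q, U, Y.

2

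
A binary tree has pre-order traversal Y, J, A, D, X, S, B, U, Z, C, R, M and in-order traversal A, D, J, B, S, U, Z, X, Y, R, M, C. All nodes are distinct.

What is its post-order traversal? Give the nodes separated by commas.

D, A, B, Z, U, S, X, J, M, R, C, Y

The first element of pre-order is the root; it splits in-order into left and right subtrees.
Root Y: left subtree has 8 nodes {A, D, J, B, S, U, Z, X}, right has 3 {R, M, C}.
  Root J: left subtree has 2 nodes {A, D}, right has 5 {B, S, U, Z, X}.
    Root A: left subtree has 0 nodes { }, right has 1 {D}.
    Root X: left subtree has 4 nodes {B, S, U, Z}, right has 0 { }.
      Root S: left subtree has 1 node {B}, right has 2 {U, Z}.
        Root U: left subtree has 0 nodes { }, right has 1 {Z}.
  Root C: left subtree has 2 nodes {R, M}, right has 0 { }.
    Root R: left subtree has 0 nodes { }, right has 1 {M}.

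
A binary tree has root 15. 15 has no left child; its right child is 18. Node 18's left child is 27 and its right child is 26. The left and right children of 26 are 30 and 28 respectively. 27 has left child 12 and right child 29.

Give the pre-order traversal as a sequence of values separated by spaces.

15 18 27 12 29 26 30 28

Pre-order visits the node, then its left subtree, then its right subtree.
Visit 15.
At 15: no left child.
At 15: go right to 18.
  Visit 18.
  At 18: go left to 27.
    Visit 27.
    At 27: go left to 12.
      12 is a leaf — visit 12.
    At 27: go right to 29.
      29 is a leaf — visit 29.
  At 18: go right to 26.
    Visit 26.
    At 26: go left to 30.
      30 is a leaf — visit 30.
    At 26: go right to 28.
      28 is a leaf — visit 28.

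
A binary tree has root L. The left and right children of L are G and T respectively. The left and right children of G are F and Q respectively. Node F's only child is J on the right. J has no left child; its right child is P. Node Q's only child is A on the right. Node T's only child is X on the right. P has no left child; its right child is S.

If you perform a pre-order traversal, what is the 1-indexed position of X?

10

Pre-order visits the node, then its left subtree, then its right subtree.
Visit L.
At L: go left to G.
  Visit G.
  At G: go left to F.
    Visit F.
    At F: no left child.
    At F: go right to J.
      Visit J.
      At J: no left child.
      At J: go right to P.
        Visit P.
        At P: no left child.
        At P: go right to S.
          S is a leaf — visit S.
  At G: go right to Q.
    Visit Q.
    At Q: no left child.
    At Q: go right to A.
      A is a leaf — visit A.
At L: go right to T.
  Visit T.
  At T: no left child.
  At T: go right to X.
    X is a leaf — visit X.
Full pre-order sequence: L, G, F, J, P, S, Q, A, T, X.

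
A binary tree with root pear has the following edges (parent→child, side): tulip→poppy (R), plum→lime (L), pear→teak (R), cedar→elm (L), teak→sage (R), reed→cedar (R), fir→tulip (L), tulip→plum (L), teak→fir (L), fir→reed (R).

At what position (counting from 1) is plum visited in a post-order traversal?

Post-order visits the left subtree, then the right subtree, then the node.
At pear: no left child.
At pear: go right to teak.
  At teak: go left to fir.
    At fir: go left to tulip.
      At tulip: go left to plum.
        At plum: go left to lime.
          lime is a leaf — visit lime.
        At plum: no right child.
        Visit plum.
      At tulip: go right to poppy.
        poppy is a leaf — visit poppy.
      Visit tulip.
    At fir: go right to reed.
      At reed: no left child.
      At reed: go right to cedar.
        At cedar: go left to elm.
          elm is a leaf — visit elm.
        At cedar: no right child.
        Visit cedar.
      Visit reed.
    Visit fir.
  At teak: go right to sage.
    sage is a leaf — visit sage.
  Visit teak.
Visit pear.
Full post-order sequence: lime, plum, poppy, tulip, elm, cedar, reed, fir, sage, teak, pear.

2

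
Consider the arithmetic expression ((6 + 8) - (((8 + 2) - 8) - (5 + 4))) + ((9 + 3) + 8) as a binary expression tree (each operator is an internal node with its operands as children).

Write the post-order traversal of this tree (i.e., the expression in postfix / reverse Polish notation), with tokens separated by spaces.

6 8 + 8 2 + 8 - 5 4 + - - 9 3 + 8 + +

Post-order on an expression tree gives postfix notation: for each operator, emit left operand, right operand, then the operator.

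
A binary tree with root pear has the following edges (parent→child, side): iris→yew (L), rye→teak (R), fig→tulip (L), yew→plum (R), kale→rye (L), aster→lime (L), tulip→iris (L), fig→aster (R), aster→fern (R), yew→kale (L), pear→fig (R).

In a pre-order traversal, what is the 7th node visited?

Pre-order visits the node, then its left subtree, then its right subtree.
Visit pear.
At pear: no left child.
At pear: go right to fig.
  Visit fig.
  At fig: go left to tulip.
    Visit tulip.
    At tulip: go left to iris.
      Visit iris.
      At iris: go left to yew.
        Visit yew.
        At yew: go left to kale.
          Visit kale.
          At kale: go left to rye.
            Visit rye.
            At rye: no left child.
            At rye: go right to teak.
              teak is a leaf — visit teak.
          At kale: no right child.
        At yew: go right to plum.
          plum is a leaf — visit plum.
      At iris: no right child.
    At tulip: no right child.
  At fig: go right to aster.
    Visit aster.
    At aster: go left to lime.
      lime is a leaf — visit lime.
    At aster: go right to fern.
      fern is a leaf — visit fern.
Full pre-order sequence: pear, fig, tulip, iris, yew, kale, rye, teak, plum, aster, lime, fern.

rye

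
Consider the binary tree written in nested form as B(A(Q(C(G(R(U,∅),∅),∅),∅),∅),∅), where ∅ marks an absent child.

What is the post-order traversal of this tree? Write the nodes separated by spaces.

Post-order visits the left subtree, then the right subtree, then the node.
At B: go left to A.
  At A: go left to Q.
    At Q: go left to C.
      At C: go left to G.
        At G: go left to R.
          At R: go left to U.
            U is a leaf — visit U.
          At R: no right child.
          Visit R.
        At G: no right child.
        Visit G.
      At C: no right child.
      Visit C.
    At Q: no right child.
    Visit Q.
  At A: no right child.
  Visit A.
At B: no right child.
Visit B.

U R G C Q A B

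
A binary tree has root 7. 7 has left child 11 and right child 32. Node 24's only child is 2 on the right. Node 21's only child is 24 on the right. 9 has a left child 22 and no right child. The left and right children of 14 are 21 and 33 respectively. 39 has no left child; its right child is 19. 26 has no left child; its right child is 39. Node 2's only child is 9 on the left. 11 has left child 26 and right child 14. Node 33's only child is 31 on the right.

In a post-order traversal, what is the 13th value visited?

Post-order visits the left subtree, then the right subtree, then the node.
At 7: go left to 11.
  At 11: go left to 26.
    At 26: no left child.
    At 26: go right to 39.
      At 39: no left child.
      At 39: go right to 19.
        19 is a leaf — visit 19.
      Visit 39.
    Visit 26.
  At 11: go right to 14.
    At 14: go left to 21.
      At 21: no left child.
      At 21: go right to 24.
        At 24: no left child.
        At 24: go right to 2.
          At 2: go left to 9.
            At 9: go left to 22.
              22 is a leaf — visit 22.
            At 9: no right child.
            Visit 9.
          At 2: no right child.
          Visit 2.
        Visit 24.
      Visit 21.
    At 14: go right to 33.
      At 33: no left child.
      At 33: go right to 31.
        31 is a leaf — visit 31.
      Visit 33.
    Visit 14.
  Visit 11.
At 7: go right to 32.
  32 is a leaf — visit 32.
Visit 7.
Full post-order sequence: 19, 39, 26, 22, 9, 2, 24, 21, 31, 33, 14, 11, 32, 7.

32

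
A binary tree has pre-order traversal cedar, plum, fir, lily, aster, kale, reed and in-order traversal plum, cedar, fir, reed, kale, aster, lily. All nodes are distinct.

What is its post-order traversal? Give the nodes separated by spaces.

The first element of pre-order is the root; it splits in-order into left and right subtrees.
Root cedar: left subtree has 1 node {plum}, right has 5 {fir, reed, kale, aster, lily}.
  Root fir: left subtree has 0 nodes { }, right has 4 {reed, kale, aster, lily}.
    Root lily: left subtree has 3 nodes {reed, kale, aster}, right has 0 { }.
      Root aster: left subtree has 2 nodes {reed, kale}, right has 0 { }.
        Root kale: left subtree has 1 node {reed}, right has 0 { }.

plum reed kale aster lily fir cedar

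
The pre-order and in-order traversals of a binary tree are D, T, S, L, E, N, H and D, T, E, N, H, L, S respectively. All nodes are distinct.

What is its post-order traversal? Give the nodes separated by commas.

The first element of pre-order is the root; it splits in-order into left and right subtrees.
Root D: left subtree has 0 nodes { }, right has 6 {T, E, N, H, L, S}.
  Root T: left subtree has 0 nodes { }, right has 5 {E, N, H, L, S}.
    Root S: left subtree has 4 nodes {E, N, H, L}, right has 0 { }.
      Root L: left subtree has 3 nodes {E, N, H}, right has 0 { }.
        Root E: left subtree has 0 nodes { }, right has 2 {N, H}.
          Root N: left subtree has 0 nodes { }, right has 1 {H}.

H, N, E, L, S, T, D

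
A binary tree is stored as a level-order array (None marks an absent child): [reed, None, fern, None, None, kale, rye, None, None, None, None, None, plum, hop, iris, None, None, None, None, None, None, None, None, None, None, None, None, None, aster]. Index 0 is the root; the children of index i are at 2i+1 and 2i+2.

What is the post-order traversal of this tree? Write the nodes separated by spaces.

plum kale aster hop iris rye fern reed

Post-order visits the left subtree, then the right subtree, then the node.
At reed: no left child.
At reed: go right to fern.
  At fern: go left to kale.
    At kale: no left child.
    At kale: go right to plum.
      plum is a leaf — visit plum.
    Visit kale.
  At fern: go right to rye.
    At rye: go left to hop.
      At hop: no left child.
      At hop: go right to aster.
        aster is a leaf — visit aster.
      Visit hop.
    At rye: go right to iris.
      iris is a leaf — visit iris.
    Visit rye.
  Visit fern.
Visit reed.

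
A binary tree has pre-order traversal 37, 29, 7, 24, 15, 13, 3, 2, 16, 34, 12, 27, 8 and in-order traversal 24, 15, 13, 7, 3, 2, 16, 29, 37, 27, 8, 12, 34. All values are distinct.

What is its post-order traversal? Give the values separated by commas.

The first element of pre-order is the root; it splits in-order into left and right subtrees.
Root 37: left subtree has 8 nodes {24, 15, 13, 7, 3, 2, 16, 29}, right has 4 {27, 8, 12, 34}.
  Root 29: left subtree has 7 nodes {24, 15, 13, 7, 3, 2, 16}, right has 0 { }.
    Root 7: left subtree has 3 nodes {24, 15, 13}, right has 3 {3, 2, 16}.
      Root 24: left subtree has 0 nodes { }, right has 2 {15, 13}.
        Root 15: left subtree has 0 nodes { }, right has 1 {13}.
      Root 3: left subtree has 0 nodes { }, right has 2 {2, 16}.
        Root 2: left subtree has 0 nodes { }, right has 1 {16}.
  Root 34: left subtree has 3 nodes {27, 8, 12}, right has 0 { }.
    Root 12: left subtree has 2 nodes {27, 8}, right has 0 { }.
      Root 27: left subtree has 0 nodes { }, right has 1 {8}.

13, 15, 24, 16, 2, 3, 7, 29, 8, 27, 12, 34, 37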